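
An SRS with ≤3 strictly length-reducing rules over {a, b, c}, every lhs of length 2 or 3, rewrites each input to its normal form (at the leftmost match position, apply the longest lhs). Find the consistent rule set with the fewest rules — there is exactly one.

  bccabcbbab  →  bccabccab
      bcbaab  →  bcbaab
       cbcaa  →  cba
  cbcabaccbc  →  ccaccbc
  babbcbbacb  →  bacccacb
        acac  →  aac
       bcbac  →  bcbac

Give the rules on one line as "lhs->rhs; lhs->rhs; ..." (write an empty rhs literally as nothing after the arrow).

aca->aa; bb->c; bca->b

  | bccabcbbab => bccabccab
  | bcbaab
  | cbcaa => cba
  | cbcabaccbc => cbbaccbc => ccaccbc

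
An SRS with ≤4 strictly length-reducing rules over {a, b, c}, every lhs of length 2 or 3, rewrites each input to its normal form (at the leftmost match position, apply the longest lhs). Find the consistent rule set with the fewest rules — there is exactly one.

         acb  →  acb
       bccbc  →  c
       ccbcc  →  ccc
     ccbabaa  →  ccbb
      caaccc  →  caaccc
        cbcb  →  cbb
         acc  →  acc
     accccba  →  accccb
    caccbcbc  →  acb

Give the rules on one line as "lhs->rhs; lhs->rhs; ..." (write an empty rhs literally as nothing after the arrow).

  | acb
  | bccbc => cbc => c
  | ccbcc => ccc
  | ccbabaa => ccbbaa => ccbba => ccbb

ba->b; bc->; bcb->bb; cac->a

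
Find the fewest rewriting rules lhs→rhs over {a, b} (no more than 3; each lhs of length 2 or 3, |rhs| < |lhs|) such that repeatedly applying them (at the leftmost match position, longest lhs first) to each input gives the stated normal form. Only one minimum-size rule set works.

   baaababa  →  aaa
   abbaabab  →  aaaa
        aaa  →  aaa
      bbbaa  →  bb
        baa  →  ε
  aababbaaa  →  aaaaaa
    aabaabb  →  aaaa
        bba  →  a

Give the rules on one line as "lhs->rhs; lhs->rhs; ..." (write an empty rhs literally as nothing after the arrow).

  | baaababa => ababa => aaba => aaa
  | abbaabab => abaabab => aaabab => aaaab => aaaa
  | aaa
  | bbbaa => bb

ab->a; ba->a; baa->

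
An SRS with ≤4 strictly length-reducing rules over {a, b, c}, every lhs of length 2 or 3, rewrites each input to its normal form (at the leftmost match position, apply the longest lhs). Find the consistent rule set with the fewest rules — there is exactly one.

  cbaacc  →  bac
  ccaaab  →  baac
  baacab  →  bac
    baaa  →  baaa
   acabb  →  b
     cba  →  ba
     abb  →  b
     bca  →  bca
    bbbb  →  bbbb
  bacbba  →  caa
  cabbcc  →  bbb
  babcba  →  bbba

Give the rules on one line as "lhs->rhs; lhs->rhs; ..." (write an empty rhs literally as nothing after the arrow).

  | cbaacc => baacc => baab => bac
  | ccaaab => baaab => baac
  | baacab => baacc => baab => bac
  | baaa

ab->c; bcb->ca; cb->b; cc->b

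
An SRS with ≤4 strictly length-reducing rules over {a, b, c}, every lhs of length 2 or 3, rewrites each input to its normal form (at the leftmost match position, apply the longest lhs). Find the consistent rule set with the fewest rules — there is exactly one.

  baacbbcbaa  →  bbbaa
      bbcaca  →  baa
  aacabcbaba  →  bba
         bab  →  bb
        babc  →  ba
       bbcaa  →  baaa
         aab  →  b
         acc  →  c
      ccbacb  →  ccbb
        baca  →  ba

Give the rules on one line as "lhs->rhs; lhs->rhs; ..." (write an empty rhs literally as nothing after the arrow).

  | baacbbcbaa => babbcbaa => bbbcbaa => bbabaa => bbbaa
  | bbcaca => baaca => baa
  | aacabcbaba => aabcbaba => abcbaba => bcbaba => ababa => baba => bba
  | bab => bb

ab->b; ac->; bc->a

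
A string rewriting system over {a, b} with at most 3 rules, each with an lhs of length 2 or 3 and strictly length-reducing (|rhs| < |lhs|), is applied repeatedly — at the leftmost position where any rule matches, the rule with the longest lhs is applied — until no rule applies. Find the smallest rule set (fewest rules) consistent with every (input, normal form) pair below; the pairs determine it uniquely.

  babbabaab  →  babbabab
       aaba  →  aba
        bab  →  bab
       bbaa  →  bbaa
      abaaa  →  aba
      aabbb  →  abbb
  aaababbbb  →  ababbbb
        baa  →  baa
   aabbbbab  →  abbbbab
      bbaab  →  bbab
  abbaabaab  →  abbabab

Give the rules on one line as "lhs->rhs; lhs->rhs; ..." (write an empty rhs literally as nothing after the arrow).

aaa->a; aab->ab

  | babbabaab => babbabab
  | aaba => aba
  | bab
  | bbaa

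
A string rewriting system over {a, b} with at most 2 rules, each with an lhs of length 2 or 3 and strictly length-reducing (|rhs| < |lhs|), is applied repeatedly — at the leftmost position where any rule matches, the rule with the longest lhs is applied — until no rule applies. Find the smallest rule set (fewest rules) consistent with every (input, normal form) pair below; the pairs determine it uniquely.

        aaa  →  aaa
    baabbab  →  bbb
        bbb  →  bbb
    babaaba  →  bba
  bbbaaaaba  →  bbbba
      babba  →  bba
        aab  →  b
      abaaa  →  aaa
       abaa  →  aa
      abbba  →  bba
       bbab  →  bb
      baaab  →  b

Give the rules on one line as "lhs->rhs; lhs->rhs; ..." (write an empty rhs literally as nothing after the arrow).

  | aaa
  | baabbab => bbbab => bbb
  | bbb
  | babaaba => baaba => bba

aab->b; ab->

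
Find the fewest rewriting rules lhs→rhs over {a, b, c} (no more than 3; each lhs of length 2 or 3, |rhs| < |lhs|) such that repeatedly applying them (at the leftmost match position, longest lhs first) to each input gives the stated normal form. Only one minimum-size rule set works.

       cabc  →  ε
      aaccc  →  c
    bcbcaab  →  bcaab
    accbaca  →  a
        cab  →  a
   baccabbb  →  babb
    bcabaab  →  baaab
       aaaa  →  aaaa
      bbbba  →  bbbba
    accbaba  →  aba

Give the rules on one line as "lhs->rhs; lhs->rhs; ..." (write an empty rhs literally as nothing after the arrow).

  | cabc => ac => ε
  | aaccc => acc => c
  | bcbcaab => bcaab
  | accbaca => cbaca => aca => a

ac->; cab->a; cb->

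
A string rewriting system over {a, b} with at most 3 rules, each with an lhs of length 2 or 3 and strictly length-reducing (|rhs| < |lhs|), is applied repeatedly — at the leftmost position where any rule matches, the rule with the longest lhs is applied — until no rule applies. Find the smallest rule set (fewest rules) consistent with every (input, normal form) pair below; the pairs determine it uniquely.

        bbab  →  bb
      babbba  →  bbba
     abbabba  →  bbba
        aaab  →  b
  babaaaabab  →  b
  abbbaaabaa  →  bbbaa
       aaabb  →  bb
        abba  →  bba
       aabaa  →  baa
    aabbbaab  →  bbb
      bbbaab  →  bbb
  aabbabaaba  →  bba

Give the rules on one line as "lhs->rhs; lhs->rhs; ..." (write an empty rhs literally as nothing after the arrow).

  | bbab => bb
  | babbba => bbba
  | abbabba => bbabba => bbba
  | aaab => aab => ab => b

ab->b; bab->b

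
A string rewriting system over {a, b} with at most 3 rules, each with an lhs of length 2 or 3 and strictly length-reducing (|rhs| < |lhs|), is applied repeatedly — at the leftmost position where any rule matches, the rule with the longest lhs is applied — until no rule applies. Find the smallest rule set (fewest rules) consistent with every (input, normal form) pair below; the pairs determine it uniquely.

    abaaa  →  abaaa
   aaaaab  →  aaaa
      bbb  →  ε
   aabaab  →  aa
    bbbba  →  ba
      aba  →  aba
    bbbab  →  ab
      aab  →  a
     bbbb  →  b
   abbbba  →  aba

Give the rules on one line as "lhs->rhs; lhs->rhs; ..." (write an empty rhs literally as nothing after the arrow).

aab->a; bbb->

  | abaaa
  | aaaaab => aaaa
  | bbb => ε
  | aabaab => aaab => aa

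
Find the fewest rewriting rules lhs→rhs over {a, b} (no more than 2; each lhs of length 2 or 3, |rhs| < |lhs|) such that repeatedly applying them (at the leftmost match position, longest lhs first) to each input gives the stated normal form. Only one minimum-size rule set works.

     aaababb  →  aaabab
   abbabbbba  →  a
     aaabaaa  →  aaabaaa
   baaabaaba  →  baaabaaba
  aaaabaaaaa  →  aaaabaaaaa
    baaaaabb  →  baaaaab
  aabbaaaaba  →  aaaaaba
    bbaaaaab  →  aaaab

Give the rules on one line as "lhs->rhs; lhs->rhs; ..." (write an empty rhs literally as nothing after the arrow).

bb->b; bba->

  | aaababb => aaabab
  | abbabbbba => abbbba => abbba => abba => a
  | aaabaaa
  | baaabaaba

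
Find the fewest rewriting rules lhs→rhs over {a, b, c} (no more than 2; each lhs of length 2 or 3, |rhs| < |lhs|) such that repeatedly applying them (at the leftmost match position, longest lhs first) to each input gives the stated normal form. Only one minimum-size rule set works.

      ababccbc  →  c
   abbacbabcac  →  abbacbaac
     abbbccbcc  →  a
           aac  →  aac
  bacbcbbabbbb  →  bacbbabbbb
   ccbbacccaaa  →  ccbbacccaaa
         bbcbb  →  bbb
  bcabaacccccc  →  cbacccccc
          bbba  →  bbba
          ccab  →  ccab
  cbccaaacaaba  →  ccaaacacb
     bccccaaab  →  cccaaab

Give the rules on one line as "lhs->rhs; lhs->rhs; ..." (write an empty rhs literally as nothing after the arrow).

aba->cb; bc->

  | ababccbc => cbbccbc => cbcbc => cbc => c
  | abbacbabcac => abbacbaac
  | abbbccbcc => abbcbcc => abbcc => abc => a
  | aac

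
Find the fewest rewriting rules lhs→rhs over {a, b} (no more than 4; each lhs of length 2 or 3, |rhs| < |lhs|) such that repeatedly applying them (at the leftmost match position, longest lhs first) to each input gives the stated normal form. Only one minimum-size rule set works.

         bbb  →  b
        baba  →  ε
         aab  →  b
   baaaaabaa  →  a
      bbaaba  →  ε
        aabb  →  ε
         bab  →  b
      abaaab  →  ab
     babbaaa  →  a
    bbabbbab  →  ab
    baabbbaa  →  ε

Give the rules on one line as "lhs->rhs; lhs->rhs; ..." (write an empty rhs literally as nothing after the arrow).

  | bbb => b
  | baba => ba => ε
  | aab => b
  | baaaaabaa => aaaabaa => aabaa => baa => a

aa->; ba->; bb->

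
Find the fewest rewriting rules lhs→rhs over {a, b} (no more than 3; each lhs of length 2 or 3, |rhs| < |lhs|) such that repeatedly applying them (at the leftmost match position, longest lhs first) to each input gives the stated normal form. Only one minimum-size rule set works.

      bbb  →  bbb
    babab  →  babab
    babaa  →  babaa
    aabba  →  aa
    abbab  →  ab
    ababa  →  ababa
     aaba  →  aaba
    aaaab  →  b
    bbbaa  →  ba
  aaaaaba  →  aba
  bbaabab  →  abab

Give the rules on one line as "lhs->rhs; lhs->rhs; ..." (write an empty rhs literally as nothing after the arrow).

  | bbb
  | babab
  | babaa
  | aabba => aa

aaa->bb; bba->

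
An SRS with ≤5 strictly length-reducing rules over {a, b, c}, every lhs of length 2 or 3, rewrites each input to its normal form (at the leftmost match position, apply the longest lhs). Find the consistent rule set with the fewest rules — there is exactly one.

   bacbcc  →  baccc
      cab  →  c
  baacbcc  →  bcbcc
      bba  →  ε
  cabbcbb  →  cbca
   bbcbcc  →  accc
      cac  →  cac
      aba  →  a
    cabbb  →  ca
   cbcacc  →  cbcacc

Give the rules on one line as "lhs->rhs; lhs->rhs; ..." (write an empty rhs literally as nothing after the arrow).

  | bacbcc => baccc
  | cab => c
  | baacbcc => bcbcc
  | bba => aa => ε

aa->; ab->; acb->ac; bb->a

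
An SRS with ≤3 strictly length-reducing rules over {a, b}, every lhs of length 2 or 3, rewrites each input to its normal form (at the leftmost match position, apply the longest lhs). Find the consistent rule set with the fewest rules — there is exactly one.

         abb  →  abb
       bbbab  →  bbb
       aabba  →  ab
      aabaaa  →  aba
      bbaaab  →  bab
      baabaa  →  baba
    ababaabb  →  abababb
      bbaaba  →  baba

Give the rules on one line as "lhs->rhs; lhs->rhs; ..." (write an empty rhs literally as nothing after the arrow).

  | abb
  | bbbab => bbb
  | aabba => abba => ab
  | aabaaa => abaaa => abaa => aba

aa->a; bba->b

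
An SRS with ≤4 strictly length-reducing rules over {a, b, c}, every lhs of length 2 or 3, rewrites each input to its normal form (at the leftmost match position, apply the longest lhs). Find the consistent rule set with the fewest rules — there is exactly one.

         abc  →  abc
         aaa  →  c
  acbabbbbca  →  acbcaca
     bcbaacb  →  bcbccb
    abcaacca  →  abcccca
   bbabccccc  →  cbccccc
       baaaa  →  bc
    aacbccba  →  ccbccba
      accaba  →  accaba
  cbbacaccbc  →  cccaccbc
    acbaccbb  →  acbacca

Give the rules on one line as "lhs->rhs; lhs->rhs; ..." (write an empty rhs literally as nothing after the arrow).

  | abc
  | aaa => aa => c
  | acbabbbbca => acbaabbca => acbcbbca => acbcaca
  | bcbaacb => bcbccb

aa->c; aaa->aa; bb->a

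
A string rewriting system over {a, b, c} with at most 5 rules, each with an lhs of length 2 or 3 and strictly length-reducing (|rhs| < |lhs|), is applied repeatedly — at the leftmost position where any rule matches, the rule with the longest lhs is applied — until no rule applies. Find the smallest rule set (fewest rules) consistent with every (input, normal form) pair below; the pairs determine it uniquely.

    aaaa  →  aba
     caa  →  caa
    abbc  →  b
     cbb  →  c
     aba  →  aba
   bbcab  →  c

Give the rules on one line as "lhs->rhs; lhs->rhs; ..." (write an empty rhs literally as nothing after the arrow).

  | aaaa => aba
  | caa
  | abbc => ac => b
  | cbb => c

aaa->ab; ac->b; bb->; cab->c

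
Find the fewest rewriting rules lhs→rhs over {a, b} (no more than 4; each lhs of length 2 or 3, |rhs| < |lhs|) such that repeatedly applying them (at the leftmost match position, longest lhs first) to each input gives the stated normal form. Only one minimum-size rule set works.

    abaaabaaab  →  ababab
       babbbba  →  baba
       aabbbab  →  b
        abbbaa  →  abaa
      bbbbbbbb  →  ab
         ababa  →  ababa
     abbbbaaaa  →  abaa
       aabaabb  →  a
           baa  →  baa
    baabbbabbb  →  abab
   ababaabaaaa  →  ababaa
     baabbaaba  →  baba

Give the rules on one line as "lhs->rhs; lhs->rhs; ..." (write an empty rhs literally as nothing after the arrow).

aaa->ba; aab->b; abb->ab; bbb->a

  | abaaabaaab => abbabaaab => ababaaab => ababbab => ababab
  | babbbba => babbba => babba => baba
  | aabbbab => bbbab => aab => b
  | abbbaa => abbaa => abaa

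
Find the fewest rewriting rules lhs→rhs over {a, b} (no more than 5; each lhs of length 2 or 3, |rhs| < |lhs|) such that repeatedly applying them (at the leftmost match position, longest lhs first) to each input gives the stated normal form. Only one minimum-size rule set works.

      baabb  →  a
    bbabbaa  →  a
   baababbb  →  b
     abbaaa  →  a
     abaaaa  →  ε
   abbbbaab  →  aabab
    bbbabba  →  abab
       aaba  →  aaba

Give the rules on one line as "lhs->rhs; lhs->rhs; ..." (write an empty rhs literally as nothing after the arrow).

  | baabb => bb => a
  | bbabbaa => bbbaa => abaa => a
  | baababbb => babbb => baab => b
  | abbaaa => abaa => a

aaa->; baa->; bb->a; bba->b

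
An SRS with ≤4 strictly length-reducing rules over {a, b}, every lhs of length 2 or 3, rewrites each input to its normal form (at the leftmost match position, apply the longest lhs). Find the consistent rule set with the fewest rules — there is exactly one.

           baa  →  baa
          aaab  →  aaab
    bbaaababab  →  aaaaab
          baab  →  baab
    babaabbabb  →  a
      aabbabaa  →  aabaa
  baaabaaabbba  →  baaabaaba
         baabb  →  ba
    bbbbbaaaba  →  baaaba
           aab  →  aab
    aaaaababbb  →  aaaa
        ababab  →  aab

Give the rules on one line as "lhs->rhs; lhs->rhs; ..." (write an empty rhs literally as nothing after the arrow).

  | baa
  | aaab
  | bbaaababab => aaaababab => aaaaab
  | baab

abb->; bab->; bb->a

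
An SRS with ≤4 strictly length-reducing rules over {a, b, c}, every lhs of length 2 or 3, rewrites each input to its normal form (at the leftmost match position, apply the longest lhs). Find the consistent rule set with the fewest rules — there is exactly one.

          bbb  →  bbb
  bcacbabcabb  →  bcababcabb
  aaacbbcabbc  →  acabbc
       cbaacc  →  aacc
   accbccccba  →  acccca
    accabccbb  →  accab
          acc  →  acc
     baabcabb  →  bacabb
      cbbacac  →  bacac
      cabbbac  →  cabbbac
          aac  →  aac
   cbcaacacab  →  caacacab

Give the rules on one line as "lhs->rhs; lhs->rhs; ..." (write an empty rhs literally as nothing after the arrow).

aab->a; acb->ab; cb->

  | bbb
  | bcacbabcabb => bcababcabb
  | aaacbbcabbc => aaabbcabbc => aabcabbc => acabbc
  | cbaacc => aacc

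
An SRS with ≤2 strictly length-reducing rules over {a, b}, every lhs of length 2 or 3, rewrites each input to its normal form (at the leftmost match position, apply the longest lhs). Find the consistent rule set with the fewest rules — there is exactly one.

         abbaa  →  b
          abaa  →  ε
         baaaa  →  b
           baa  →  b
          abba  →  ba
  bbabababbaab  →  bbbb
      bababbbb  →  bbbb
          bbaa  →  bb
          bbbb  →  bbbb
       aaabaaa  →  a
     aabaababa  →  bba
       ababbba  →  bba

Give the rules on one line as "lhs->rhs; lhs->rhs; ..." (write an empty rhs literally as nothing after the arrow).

aa->; ab->

  | abbaa => baa => b
  | abaa => aa => ε
  | baaaa => baa => b
  | baa => b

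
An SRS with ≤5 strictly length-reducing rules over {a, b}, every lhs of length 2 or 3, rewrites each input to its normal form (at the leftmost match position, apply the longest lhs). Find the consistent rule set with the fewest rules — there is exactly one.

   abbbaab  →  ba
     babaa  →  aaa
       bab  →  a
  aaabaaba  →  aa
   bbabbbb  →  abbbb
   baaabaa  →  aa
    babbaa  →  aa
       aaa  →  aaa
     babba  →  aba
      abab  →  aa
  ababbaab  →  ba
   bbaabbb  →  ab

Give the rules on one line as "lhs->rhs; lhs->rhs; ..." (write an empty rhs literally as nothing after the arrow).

  | abbbaab => abaab => aab => ba
  | babaa => aaa
  | bab => a
  | aaabaaba => abaaaba => aaaba => abaa => aa

aab->ba; baa->a; bab->a; bba->a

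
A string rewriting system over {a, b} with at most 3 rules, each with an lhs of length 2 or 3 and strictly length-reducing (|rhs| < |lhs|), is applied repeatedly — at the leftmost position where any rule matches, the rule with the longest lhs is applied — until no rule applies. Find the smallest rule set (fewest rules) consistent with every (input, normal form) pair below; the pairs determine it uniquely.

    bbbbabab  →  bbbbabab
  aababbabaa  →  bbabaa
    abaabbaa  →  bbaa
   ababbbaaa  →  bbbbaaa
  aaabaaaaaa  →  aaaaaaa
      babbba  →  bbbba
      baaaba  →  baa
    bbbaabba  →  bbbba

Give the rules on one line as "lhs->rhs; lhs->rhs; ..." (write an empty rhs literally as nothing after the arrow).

  | bbbbabab
  | aababbabaa => abbabaa => bbabaa
  | abaabbaa => abbaa => bbaa
  | ababbbaaa => abbbbaaa => bbbbaaa

aab->; abb->bb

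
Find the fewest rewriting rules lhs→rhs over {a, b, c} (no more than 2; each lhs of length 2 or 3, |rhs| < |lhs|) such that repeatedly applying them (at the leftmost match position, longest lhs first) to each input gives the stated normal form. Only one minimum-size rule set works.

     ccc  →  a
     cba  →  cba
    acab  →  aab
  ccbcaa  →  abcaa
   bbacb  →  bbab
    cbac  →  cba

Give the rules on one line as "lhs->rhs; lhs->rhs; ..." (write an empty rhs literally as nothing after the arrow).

  | ccc => ac => a
  | cba
  | acab => aab
  | ccbcaa => abcaa

ac->a; cc->a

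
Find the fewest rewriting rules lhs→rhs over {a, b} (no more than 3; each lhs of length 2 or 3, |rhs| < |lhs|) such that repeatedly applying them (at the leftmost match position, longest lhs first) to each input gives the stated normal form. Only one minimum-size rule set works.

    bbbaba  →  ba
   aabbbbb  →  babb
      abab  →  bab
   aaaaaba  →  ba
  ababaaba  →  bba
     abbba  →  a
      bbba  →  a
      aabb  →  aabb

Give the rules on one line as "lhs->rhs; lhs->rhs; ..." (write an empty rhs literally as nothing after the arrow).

  | bbbaba => baaba => aba => ba
  | aabbbbb => aababb => ababb => babb
  | abab => bab
  | aaaaaba => aaaaba => aaaba => aaba => aba => ba

aba->ba; baa->a; bbb->ba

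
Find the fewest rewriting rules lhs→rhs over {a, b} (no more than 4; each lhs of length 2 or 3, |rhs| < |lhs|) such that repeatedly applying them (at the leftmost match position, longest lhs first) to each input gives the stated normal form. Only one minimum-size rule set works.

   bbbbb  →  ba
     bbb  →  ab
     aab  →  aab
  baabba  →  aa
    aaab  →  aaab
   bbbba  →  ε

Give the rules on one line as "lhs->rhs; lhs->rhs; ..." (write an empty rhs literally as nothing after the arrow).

  | bbbbb => abbb => bab => ba
  | bbb => ab
  | aab
  | baabba => bba => aa

abb->ba; baa->; bab->ba; bb->a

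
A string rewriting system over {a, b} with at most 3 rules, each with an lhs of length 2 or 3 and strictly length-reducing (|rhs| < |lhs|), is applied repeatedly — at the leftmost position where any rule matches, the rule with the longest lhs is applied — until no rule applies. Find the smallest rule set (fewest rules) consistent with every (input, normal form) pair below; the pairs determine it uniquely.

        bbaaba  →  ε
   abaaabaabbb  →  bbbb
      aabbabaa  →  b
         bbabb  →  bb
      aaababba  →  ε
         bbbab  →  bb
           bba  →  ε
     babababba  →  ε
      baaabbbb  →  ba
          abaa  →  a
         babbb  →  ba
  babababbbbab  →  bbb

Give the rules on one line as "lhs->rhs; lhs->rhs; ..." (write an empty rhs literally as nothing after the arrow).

  | bbaaba => aba => aa => ε
  | abaaabaabbb => aaaabaabbb => aabaabbb => baabbb => bbbb
  | aabbabaa => bbabaa => baa => b
  | bbabb => bb

aa->; ab->a; bba->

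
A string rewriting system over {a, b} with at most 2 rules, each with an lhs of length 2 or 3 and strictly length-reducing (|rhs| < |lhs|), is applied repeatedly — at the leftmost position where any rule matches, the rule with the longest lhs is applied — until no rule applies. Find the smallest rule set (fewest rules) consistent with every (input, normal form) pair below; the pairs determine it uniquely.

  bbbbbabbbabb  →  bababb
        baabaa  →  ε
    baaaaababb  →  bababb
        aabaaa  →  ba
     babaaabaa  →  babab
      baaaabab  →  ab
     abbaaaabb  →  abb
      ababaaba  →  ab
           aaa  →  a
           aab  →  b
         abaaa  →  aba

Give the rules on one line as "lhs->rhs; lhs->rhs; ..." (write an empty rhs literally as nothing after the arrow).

aa->; bba->a

  | bbbbbabbbabb => bbbabbbabb => babbbabb => bababb
  | baabaa => bbaa => aa => ε
  | baaaaababb => baaababb => bababb
  | aabaaa => baaa => ba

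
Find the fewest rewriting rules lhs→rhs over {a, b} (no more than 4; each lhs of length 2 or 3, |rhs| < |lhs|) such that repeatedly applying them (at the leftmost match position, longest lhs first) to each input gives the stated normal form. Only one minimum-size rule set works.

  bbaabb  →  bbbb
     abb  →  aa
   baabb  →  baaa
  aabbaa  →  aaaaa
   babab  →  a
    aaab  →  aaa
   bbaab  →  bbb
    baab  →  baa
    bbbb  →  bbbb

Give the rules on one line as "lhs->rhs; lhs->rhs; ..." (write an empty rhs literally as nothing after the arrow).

ab->a; abb->aa; bab->; bba->bb

  | bbaabb => bbabb => bbbb
  | abb => aa
  | baabb => baaa
  | aabbaa => aaaaa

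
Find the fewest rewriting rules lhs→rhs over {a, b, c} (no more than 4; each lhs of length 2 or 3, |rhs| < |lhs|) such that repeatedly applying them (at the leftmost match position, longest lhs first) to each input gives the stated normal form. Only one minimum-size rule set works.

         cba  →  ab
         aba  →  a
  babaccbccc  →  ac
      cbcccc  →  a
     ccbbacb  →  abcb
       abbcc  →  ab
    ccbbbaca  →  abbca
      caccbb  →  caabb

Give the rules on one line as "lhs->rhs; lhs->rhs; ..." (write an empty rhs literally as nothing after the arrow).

ba->; cba->ab; cc->a

  | cba => ab
  | aba => a
  | babaccbccc => baccbccc => ccbccc => abccc => abac => ac
  | cbcccc => cbacc => abcc => aba => a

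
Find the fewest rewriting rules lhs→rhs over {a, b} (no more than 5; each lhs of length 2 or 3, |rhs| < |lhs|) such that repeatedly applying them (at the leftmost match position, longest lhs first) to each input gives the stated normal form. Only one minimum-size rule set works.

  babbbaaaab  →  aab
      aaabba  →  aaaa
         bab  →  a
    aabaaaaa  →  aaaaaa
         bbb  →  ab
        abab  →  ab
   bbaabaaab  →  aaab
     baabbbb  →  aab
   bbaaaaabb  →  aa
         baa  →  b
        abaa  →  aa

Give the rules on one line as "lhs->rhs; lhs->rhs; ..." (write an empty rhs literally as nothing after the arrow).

aba->a; ba->b; bb->a; bba->bb

  | babbbaaaab => bbbbaaaab => abbaaaab => abbaaab => abbaab => abbab => abbb => aab
  | aaabba => aaabb => aaaa
  | bab => bb => a
  | aabaaaaa => aaaaaa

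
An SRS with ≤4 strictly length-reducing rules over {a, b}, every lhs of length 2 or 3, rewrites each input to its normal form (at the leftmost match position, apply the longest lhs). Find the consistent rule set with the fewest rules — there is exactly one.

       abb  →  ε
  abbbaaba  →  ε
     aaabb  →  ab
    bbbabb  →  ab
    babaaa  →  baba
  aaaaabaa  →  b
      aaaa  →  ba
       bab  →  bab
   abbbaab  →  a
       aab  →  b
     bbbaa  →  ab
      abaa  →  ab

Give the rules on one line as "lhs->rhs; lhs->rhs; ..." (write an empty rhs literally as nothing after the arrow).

aa->; aaa->b; baa->b; bb->a

  | abb => aa => ε
  | abbbaaba => aabaaba => baaba => bba => aa => ε
  | aaabb => bbb => ab
  | bbbabb => ababb => abaa => ab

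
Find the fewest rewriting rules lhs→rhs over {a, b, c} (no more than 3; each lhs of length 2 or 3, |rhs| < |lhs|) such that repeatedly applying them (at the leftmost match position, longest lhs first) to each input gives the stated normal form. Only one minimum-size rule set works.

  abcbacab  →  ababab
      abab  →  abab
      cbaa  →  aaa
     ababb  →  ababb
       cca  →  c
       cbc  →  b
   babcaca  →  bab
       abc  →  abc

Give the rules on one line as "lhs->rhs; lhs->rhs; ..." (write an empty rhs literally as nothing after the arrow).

ac->b; ca->; cb->a

  | abcbacab => abaacab => ababab
  | abab
  | cbaa => aaa
  | ababb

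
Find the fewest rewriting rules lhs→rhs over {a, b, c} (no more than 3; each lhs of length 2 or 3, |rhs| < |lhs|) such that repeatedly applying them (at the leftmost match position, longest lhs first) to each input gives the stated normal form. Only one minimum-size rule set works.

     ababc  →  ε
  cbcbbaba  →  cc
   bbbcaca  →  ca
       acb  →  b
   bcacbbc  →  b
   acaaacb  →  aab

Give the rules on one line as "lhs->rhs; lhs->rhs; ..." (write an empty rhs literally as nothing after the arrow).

ac->; ba->c; bc->

  | ababc => acbc => bc => ε
  | cbcbbaba => cbbaba => cbcba => cba => cc
  | bbbcaca => bbaca => bcca => ca
  | acb => b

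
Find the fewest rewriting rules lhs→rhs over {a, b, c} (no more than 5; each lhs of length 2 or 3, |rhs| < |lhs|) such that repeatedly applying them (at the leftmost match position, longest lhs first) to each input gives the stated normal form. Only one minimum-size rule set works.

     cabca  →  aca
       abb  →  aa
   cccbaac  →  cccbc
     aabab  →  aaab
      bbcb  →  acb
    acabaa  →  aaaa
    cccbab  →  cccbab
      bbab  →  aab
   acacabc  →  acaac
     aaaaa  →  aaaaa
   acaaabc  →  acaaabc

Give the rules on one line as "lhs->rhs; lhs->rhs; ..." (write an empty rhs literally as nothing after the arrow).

  | cabca => aca
  | abb => aa
  | cccbaac => cccbc
  | aabab => aaab

aba->aa; baa->b; bb->a; cab->a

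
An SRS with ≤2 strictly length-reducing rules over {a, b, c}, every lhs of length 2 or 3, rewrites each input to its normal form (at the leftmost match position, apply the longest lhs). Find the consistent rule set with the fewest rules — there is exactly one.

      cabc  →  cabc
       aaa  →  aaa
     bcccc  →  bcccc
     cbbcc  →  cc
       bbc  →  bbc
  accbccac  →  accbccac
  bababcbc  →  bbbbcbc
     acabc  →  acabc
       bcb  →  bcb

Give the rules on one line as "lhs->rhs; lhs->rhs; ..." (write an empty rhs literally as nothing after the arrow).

aba->bb; cbb->

  | cabc
  | aaa
  | bcccc
  | cbbcc => cc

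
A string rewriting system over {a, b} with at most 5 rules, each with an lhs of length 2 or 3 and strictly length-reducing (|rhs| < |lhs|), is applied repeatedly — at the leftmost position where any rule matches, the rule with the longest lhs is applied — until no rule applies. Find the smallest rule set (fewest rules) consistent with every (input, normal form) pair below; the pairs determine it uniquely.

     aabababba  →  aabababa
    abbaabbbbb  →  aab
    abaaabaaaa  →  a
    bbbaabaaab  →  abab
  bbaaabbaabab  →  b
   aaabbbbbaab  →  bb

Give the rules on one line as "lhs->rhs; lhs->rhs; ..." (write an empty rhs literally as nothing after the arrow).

  | aabababba => aabababa
  | abbaabbbbb => abaabbbbb => aabbbbbb => aabbbbb => aabbbb => aabbb => aabb => aab
  | abaaabaaaa => aababaaaa => aabaabaa => aaabbaa => bbaa => a
  | bbbaabaaab => babaaab => baabab => abbab => abab

aaa->; abb->ab; baa->ab; bba->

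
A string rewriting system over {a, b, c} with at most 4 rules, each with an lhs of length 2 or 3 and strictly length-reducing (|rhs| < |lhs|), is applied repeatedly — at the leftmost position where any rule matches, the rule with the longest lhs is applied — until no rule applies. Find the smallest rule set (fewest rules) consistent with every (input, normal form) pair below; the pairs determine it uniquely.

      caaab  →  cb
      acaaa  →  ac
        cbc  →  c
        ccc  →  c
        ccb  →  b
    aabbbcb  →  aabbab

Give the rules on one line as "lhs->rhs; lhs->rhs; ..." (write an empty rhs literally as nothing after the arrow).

  | caaab => caab => cab => cb
  | acaaa => acaa => aca => ac
  | cbc => ca => c
  | ccc => c

bc->a; ca->c; cc->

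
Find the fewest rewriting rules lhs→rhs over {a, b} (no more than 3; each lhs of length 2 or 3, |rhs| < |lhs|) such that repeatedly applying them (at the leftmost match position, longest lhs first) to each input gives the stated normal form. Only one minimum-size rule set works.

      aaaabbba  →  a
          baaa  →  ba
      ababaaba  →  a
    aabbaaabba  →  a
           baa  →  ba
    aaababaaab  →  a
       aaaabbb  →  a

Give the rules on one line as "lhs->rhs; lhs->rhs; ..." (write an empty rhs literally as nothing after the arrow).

aa->a; ab->a

  | aaaabbba => aaabbba => aabbba => abbba => abba => aba => aa => a
  | baaa => baa => ba
  | ababaaba => aabaaba => abaaba => aaaba => aaba => aba => aa => a
  | aabbaaabba => abbaaabba => abaaabba => aaaabba => aaabba => aabba => abba => aba => aa => a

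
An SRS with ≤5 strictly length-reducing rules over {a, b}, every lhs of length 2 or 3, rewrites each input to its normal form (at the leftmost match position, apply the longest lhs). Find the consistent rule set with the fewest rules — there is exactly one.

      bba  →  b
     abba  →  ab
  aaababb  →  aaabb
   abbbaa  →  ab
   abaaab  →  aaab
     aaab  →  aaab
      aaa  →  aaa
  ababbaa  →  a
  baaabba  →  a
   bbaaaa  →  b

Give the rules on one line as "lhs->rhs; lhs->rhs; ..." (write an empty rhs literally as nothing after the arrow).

  | bba => b
  | abba => ab
  | aaababb => aaabb
  | abbbaa => abba => ab

aba->a; ba->b; bab->a; bba->b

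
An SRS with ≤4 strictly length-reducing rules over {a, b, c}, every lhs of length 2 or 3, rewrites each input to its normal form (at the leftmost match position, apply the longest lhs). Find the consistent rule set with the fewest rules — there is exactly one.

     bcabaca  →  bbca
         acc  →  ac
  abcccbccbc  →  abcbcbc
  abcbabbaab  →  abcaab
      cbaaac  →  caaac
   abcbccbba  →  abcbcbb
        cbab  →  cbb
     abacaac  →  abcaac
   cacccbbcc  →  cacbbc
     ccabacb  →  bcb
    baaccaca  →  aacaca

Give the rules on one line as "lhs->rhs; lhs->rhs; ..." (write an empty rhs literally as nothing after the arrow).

  | bcabaca => bbaca => bbca
  | acc => ac
  | abcccbccbc => abccbccbc => abcbccbc => abcbcbc
  | abcbabbaab => abcbbbaab => abcbbaab => abcbaab => abcaab

ba->b; baa->aa; cab->b; cc->c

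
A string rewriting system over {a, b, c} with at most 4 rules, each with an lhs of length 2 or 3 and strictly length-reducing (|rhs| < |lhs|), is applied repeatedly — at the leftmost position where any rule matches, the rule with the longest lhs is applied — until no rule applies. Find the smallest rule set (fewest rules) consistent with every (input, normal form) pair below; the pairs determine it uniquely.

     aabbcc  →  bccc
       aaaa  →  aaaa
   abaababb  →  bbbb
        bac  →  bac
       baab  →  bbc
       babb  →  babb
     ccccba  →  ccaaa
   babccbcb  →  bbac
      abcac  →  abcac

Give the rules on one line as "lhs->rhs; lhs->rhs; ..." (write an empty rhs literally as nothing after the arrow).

  | aabbcc => bcbcc => bccc
  | aaaa
  | abaababb => bababb => bbbb
  | bac

aab->bc; aba->b; cb->c; ccb->aa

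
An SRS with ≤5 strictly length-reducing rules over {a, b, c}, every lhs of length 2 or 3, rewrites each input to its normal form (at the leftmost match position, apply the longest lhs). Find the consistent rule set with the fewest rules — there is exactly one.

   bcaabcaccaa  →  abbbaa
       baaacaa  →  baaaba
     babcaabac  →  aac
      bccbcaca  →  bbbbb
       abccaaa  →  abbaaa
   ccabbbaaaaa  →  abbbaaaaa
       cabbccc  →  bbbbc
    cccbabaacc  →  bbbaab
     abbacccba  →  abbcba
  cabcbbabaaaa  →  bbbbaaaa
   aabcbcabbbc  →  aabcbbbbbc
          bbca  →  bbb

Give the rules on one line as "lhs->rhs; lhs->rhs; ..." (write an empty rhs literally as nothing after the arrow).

bab->ab; bac->c; ca->b; cc->b

  | bcaabcaccaa => bbabcaccaa => babcaccaa => abcaccaa => abbccaa => abbbaa
  | baaacaa => baaaba
  | babcaabac => abcaabac => abbabac => ababac => aabac => aac
  | bccbcaca => bbbcaca => bbbbca => bbbbb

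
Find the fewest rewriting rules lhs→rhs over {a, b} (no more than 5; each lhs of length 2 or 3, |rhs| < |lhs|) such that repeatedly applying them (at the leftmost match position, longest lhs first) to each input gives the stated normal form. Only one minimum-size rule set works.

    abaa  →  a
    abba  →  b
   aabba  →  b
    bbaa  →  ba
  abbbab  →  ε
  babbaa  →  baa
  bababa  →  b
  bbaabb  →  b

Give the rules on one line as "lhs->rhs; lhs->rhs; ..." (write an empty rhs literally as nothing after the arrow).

ab->b; aba->; bb->; bba->b

  | abaa => a
  | abba => bba => b
  | aabba => abba => bba => b
  | bbaa => ba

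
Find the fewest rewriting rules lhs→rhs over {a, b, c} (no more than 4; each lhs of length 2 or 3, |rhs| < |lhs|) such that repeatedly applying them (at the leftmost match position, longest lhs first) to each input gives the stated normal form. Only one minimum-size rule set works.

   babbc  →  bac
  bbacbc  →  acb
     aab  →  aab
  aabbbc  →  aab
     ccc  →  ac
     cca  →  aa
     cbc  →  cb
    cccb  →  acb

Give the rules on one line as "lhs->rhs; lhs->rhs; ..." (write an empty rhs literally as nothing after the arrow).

bb->; bc->b; cc->a

  | babbc => bac
  | bbacbc => acbc => acb
  | aab
  | aabbbc => aabc => aab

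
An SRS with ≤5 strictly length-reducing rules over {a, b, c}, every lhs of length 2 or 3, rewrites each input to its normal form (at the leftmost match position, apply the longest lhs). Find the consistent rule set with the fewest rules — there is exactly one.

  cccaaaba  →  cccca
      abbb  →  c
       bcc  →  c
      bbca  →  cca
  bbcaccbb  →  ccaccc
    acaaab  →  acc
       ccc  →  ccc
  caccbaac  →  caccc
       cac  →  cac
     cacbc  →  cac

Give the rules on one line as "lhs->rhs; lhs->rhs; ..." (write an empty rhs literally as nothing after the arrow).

  | cccaaaba => ccccaba => cccca
  | abbb => bb => c
  | bcc => c
  | bbca => cca

aa->c; ab->; bb->c; bc->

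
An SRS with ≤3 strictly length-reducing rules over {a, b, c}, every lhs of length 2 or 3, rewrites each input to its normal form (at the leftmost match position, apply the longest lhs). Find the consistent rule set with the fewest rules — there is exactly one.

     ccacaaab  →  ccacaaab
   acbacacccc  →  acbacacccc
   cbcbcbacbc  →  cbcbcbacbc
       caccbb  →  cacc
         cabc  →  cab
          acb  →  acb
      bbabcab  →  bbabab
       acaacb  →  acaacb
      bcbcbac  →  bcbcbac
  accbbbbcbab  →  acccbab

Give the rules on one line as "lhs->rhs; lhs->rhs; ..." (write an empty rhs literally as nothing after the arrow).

abc->ab; cbb->c

  | ccacaaab
  | acbacacccc
  | cbcbcbacbc
  | caccbb => cacc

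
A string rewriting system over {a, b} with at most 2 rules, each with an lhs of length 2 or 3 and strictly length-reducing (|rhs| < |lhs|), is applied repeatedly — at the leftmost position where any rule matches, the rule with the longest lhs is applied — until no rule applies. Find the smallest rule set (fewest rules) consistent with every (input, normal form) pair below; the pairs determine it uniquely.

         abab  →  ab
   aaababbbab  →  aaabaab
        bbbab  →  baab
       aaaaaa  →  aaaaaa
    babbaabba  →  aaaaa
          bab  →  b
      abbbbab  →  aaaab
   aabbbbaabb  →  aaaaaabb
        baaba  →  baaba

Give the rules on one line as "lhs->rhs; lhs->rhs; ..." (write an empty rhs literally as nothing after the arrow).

bab->b; bba->aa

  | abab => ab
  | aaababbbab => aaabbbab => aaabaab
  | bbbab => baab
  | aaaaaa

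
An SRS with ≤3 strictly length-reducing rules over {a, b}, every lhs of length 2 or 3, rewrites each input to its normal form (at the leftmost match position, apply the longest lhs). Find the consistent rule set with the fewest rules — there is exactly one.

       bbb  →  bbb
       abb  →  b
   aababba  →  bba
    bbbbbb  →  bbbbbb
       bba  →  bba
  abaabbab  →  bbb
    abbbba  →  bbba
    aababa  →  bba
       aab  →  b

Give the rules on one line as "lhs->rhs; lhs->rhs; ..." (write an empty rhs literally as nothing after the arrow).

ab->b; abb->b

  | bbb
  | abb => b
  | aababba => ababba => babba => bba
  | bbbbbb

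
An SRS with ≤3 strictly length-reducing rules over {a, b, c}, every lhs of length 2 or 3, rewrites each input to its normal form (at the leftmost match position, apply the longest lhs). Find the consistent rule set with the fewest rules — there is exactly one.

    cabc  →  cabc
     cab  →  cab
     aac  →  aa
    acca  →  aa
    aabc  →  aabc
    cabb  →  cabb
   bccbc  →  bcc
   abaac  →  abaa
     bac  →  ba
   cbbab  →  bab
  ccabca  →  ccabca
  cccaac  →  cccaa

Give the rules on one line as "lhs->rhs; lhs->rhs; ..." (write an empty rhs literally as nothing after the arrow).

ac->a; cb->

  | cabc
  | cab
  | aac => aa
  | acca => aca => aa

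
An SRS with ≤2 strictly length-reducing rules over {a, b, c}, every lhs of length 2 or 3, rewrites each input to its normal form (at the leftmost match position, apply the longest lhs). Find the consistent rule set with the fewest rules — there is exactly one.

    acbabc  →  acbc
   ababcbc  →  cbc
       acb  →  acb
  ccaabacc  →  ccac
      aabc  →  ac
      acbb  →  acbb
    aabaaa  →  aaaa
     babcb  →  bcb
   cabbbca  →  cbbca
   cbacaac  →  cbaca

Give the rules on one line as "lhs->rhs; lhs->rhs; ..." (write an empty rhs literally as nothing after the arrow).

  | acbabc => acbc
  | ababcbc => abcbc => cbc
  | acb
  | ccaabacc => ccaacc => ccac

aac->a; ab->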